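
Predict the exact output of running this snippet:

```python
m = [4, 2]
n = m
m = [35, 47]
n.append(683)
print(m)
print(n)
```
[35, 47]
[4, 2, 683]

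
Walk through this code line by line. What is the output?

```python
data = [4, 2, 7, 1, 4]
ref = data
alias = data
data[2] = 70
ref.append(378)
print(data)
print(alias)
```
[4, 2, 70, 1, 4, 378]
[4, 2, 70, 1, 4, 378]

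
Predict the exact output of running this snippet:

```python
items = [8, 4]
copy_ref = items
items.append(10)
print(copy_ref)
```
[8, 4, 10]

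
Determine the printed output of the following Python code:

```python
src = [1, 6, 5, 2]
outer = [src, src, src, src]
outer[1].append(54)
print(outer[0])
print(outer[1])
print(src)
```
[1, 6, 5, 2, 54]
[1, 6, 5, 2, 54]
[1, 6, 5, 2, 54]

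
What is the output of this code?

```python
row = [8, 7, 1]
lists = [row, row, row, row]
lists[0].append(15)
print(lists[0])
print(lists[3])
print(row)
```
[8, 7, 1, 15]
[8, 7, 1, 15]
[8, 7, 1, 15]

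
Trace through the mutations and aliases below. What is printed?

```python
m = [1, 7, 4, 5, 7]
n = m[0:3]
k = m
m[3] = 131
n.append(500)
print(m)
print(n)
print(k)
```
[1, 7, 4, 131, 7]
[1, 7, 4, 500]
[1, 7, 4, 131, 7]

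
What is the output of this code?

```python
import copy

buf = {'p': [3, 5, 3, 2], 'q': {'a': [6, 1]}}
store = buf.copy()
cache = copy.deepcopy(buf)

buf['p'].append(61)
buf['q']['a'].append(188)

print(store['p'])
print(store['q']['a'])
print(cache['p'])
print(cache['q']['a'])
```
[3, 5, 3, 2, 61]
[6, 1, 188]
[3, 5, 3, 2]
[6, 1]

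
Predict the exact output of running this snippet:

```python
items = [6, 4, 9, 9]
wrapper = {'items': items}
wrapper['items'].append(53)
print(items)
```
[6, 4, 9, 9, 53]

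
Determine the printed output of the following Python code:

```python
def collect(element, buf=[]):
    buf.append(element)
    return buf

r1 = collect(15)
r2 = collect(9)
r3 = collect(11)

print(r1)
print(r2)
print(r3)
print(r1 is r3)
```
[15, 9, 11]
[15, 9, 11]
[15, 9, 11]
True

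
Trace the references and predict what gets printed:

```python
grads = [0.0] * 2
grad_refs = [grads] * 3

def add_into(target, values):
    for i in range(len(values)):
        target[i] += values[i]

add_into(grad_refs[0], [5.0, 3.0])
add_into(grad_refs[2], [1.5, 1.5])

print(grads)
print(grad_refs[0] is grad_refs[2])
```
[6.5, 4.5]
True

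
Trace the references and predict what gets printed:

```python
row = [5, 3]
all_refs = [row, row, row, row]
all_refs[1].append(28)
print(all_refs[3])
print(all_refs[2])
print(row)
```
[5, 3, 28]
[5, 3, 28]
[5, 3, 28]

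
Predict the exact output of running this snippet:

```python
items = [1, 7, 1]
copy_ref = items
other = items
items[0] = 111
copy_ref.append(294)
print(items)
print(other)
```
[111, 7, 1, 294]
[111, 7, 1, 294]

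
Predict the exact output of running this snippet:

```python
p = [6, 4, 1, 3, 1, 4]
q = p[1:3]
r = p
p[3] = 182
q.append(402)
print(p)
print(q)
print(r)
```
[6, 4, 1, 182, 1, 4]
[4, 1, 402]
[6, 4, 1, 182, 1, 4]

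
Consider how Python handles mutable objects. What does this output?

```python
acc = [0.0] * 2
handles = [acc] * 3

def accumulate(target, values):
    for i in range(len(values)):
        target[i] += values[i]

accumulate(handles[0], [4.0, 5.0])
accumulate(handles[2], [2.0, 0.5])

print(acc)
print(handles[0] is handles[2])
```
[6.0, 5.5]
True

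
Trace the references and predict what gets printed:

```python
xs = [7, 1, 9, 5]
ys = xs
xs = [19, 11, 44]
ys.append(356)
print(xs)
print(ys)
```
[19, 11, 44]
[7, 1, 9, 5, 356]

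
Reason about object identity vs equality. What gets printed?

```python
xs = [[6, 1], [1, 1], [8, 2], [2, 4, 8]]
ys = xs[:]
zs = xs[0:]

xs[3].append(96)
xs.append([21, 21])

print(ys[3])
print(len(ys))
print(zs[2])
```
[2, 4, 8, 96]
4
[8, 2]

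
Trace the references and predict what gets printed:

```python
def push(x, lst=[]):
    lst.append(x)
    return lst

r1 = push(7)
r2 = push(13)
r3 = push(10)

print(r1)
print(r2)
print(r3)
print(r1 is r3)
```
[7, 13, 10]
[7, 13, 10]
[7, 13, 10]
True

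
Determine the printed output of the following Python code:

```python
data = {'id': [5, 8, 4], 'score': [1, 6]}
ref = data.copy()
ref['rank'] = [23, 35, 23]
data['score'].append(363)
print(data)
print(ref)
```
{'id': [5, 8, 4], 'score': [1, 6, 363]}
{'id': [5, 8, 4], 'score': [1, 6, 363], 'rank': [23, 35, 23]}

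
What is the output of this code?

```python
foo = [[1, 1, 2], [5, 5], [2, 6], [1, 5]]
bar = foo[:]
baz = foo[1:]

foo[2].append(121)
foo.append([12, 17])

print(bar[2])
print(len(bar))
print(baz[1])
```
[2, 6, 121]
4
[2, 6, 121]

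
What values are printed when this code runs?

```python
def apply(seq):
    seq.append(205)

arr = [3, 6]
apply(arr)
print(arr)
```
[3, 6, 205]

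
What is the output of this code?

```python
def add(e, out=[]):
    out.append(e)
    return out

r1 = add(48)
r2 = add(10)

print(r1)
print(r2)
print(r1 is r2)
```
[48, 10]
[48, 10]
True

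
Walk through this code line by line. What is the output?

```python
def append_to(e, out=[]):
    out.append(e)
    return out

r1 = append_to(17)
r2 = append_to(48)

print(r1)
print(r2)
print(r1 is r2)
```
[17, 48]
[17, 48]
True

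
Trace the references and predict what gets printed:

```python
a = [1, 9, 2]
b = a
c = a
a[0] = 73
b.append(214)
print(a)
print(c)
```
[73, 9, 2, 214]
[73, 9, 2, 214]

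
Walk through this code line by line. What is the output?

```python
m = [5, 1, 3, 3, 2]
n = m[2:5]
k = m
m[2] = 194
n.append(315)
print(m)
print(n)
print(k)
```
[5, 1, 194, 3, 2]
[3, 3, 2, 315]
[5, 1, 194, 3, 2]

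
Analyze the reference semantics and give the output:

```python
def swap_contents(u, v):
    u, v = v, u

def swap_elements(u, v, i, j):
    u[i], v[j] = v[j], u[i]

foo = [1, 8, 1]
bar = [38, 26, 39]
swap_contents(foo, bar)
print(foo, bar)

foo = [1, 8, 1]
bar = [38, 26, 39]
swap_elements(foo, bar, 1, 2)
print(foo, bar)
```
[1, 8, 1] [38, 26, 39]
[1, 39, 1] [38, 26, 8]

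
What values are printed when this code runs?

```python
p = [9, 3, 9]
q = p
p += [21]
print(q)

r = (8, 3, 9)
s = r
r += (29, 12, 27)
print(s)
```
[9, 3, 9, 21]
(8, 3, 9)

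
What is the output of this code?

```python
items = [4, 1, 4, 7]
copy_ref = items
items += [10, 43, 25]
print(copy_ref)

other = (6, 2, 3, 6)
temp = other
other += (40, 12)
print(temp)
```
[4, 1, 4, 7, 10, 43, 25]
(6, 2, 3, 6)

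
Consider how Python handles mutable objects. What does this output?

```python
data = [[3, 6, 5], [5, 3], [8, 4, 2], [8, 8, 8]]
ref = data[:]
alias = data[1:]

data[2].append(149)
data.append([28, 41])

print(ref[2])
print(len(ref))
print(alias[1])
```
[8, 4, 2, 149]
4
[8, 4, 2, 149]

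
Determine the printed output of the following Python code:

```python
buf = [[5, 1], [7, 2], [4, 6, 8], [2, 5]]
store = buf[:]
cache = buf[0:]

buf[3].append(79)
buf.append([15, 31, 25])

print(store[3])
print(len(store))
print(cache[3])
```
[2, 5, 79]
4
[2, 5, 79]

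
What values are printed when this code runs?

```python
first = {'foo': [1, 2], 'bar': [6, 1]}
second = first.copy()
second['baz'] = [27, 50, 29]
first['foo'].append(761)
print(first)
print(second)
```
{'foo': [1, 2, 761], 'bar': [6, 1]}
{'foo': [1, 2, 761], 'bar': [6, 1], 'baz': [27, 50, 29]}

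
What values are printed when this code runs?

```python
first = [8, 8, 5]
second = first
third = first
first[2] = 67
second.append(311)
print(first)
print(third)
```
[8, 8, 67, 311]
[8, 8, 67, 311]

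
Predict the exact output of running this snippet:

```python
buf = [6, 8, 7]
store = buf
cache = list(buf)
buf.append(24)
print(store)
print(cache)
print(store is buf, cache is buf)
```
[6, 8, 7, 24]
[6, 8, 7]
True False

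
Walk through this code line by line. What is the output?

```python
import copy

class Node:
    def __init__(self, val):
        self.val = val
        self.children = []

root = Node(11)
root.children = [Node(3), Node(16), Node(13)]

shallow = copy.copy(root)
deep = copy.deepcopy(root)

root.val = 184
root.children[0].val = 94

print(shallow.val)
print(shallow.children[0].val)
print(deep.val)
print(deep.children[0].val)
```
11
94
11
3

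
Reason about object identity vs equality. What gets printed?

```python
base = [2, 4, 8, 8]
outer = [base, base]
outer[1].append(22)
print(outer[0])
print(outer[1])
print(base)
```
[2, 4, 8, 8, 22]
[2, 4, 8, 8, 22]
[2, 4, 8, 8, 22]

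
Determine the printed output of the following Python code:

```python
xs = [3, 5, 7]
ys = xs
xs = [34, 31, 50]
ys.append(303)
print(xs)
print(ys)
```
[34, 31, 50]
[3, 5, 7, 303]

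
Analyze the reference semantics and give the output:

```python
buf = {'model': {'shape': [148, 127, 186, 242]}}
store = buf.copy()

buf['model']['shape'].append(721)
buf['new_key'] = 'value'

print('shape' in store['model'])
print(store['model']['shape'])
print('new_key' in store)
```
True
[148, 127, 186, 242, 721]
False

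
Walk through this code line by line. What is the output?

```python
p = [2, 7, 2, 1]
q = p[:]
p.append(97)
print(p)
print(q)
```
[2, 7, 2, 1, 97]
[2, 7, 2, 1]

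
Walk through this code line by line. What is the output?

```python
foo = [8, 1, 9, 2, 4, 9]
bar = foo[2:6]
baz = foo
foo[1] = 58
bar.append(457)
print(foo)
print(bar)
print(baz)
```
[8, 58, 9, 2, 4, 9]
[9, 2, 4, 9, 457]
[8, 58, 9, 2, 4, 9]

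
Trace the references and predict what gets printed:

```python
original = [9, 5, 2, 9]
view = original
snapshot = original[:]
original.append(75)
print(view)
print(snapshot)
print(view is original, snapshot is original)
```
[9, 5, 2, 9, 75]
[9, 5, 2, 9]
True False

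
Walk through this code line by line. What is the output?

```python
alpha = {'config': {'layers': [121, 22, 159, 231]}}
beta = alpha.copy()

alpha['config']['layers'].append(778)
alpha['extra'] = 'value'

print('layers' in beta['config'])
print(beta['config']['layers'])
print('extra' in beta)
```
True
[121, 22, 159, 231, 778]
False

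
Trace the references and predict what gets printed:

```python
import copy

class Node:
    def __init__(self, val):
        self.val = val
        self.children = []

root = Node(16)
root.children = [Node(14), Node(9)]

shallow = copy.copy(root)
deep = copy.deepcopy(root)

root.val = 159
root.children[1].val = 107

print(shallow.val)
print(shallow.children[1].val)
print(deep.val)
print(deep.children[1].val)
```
16
107
16
9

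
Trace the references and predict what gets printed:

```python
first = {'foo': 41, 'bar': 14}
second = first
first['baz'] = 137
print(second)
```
{'foo': 41, 'bar': 14, 'baz': 137}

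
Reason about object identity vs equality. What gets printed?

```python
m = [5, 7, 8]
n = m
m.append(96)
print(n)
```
[5, 7, 8, 96]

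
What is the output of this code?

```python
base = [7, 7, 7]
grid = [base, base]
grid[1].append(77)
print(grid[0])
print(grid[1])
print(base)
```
[7, 7, 7, 77]
[7, 7, 7, 77]
[7, 7, 7, 77]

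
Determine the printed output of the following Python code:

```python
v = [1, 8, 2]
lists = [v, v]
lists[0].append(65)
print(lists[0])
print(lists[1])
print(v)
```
[1, 8, 2, 65]
[1, 8, 2, 65]
[1, 8, 2, 65]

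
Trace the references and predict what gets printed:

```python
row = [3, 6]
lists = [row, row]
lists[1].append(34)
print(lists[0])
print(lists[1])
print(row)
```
[3, 6, 34]
[3, 6, 34]
[3, 6, 34]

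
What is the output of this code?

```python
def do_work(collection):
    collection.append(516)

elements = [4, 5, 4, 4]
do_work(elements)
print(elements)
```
[4, 5, 4, 4, 516]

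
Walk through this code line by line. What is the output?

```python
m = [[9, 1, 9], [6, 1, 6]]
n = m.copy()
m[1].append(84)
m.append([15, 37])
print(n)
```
[[9, 1, 9], [6, 1, 6, 84]]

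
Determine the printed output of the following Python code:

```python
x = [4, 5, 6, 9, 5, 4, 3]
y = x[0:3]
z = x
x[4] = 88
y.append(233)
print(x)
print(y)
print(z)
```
[4, 5, 6, 9, 88, 4, 3]
[4, 5, 6, 233]
[4, 5, 6, 9, 88, 4, 3]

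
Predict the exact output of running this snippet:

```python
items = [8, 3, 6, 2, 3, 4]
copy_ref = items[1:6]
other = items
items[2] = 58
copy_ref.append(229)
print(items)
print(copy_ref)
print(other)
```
[8, 3, 58, 2, 3, 4]
[3, 6, 2, 3, 4, 229]
[8, 3, 58, 2, 3, 4]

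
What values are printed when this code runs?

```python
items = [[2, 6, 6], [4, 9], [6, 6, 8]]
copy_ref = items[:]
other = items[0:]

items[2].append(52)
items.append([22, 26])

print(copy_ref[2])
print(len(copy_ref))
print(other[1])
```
[6, 6, 8, 52]
3
[4, 9]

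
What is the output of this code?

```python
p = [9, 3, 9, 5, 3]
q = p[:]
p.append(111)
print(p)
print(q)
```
[9, 3, 9, 5, 3, 111]
[9, 3, 9, 5, 3]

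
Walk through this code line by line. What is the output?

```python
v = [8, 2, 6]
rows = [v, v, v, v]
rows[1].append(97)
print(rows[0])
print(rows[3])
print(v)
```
[8, 2, 6, 97]
[8, 2, 6, 97]
[8, 2, 6, 97]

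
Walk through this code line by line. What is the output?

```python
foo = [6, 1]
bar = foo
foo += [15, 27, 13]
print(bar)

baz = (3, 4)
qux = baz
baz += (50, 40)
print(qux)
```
[6, 1, 15, 27, 13]
(3, 4)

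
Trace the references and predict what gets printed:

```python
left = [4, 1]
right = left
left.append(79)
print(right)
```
[4, 1, 79]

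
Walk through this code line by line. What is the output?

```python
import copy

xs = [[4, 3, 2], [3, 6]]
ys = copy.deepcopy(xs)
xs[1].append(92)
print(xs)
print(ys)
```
[[4, 3, 2], [3, 6, 92]]
[[4, 3, 2], [3, 6]]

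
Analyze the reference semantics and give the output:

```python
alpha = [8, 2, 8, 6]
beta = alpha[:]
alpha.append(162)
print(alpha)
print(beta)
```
[8, 2, 8, 6, 162]
[8, 2, 8, 6]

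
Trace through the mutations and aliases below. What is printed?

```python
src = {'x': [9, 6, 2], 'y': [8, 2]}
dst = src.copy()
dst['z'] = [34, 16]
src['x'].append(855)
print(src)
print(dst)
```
{'x': [9, 6, 2, 855], 'y': [8, 2]}
{'x': [9, 6, 2, 855], 'y': [8, 2], 'z': [34, 16]}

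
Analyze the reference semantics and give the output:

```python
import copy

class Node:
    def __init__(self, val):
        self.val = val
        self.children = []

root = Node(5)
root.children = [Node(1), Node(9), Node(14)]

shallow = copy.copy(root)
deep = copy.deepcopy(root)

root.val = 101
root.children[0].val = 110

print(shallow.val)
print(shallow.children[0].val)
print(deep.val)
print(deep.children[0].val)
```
5
110
5
1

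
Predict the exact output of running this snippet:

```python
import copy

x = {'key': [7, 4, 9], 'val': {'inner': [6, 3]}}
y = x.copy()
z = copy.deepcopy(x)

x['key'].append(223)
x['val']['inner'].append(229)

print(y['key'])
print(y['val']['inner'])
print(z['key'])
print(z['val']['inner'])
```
[7, 4, 9, 223]
[6, 3, 229]
[7, 4, 9]
[6, 3]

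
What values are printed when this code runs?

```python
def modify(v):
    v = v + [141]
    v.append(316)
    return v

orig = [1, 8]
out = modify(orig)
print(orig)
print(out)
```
[1, 8]
[1, 8, 141, 316]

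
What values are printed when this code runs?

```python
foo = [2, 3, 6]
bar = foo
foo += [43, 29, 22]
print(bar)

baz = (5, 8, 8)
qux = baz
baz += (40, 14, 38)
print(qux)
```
[2, 3, 6, 43, 29, 22]
(5, 8, 8)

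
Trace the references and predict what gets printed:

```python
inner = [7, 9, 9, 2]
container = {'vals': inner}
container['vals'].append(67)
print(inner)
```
[7, 9, 9, 2, 67]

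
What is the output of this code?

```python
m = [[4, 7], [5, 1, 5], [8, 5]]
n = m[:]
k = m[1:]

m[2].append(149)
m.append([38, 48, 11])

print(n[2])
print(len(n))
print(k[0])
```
[8, 5, 149]
3
[5, 1, 5]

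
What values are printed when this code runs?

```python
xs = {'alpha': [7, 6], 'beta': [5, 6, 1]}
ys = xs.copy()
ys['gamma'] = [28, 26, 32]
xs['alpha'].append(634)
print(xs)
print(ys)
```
{'alpha': [7, 6, 634], 'beta': [5, 6, 1]}
{'alpha': [7, 6, 634], 'beta': [5, 6, 1], 'gamma': [28, 26, 32]}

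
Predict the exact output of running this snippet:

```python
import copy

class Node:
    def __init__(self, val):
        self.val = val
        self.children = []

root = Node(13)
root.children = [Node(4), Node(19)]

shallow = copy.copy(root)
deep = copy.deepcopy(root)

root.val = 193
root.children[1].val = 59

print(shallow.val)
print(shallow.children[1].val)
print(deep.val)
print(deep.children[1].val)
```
13
59
13
19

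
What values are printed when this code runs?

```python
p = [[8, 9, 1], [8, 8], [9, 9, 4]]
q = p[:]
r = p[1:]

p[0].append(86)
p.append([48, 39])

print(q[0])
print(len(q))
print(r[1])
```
[8, 9, 1, 86]
3
[9, 9, 4]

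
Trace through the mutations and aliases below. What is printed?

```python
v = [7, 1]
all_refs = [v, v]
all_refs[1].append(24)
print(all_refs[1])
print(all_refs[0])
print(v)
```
[7, 1, 24]
[7, 1, 24]
[7, 1, 24]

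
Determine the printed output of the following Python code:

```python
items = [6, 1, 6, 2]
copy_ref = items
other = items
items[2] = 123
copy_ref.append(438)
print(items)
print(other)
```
[6, 1, 123, 2, 438]
[6, 1, 123, 2, 438]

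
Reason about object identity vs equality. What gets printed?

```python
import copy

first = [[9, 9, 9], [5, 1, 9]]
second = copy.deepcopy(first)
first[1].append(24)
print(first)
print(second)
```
[[9, 9, 9], [5, 1, 9, 24]]
[[9, 9, 9], [5, 1, 9]]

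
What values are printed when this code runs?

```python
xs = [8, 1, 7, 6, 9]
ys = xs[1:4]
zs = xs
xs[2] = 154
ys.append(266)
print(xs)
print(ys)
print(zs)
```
[8, 1, 154, 6, 9]
[1, 7, 6, 266]
[8, 1, 154, 6, 9]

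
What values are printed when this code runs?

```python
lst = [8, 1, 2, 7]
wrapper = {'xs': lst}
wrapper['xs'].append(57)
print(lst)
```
[8, 1, 2, 7, 57]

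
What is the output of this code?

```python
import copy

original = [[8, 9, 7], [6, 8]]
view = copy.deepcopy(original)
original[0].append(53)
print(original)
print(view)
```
[[8, 9, 7, 53], [6, 8]]
[[8, 9, 7], [6, 8]]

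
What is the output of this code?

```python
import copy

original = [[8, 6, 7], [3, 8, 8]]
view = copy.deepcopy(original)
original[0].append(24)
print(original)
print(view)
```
[[8, 6, 7, 24], [3, 8, 8]]
[[8, 6, 7], [3, 8, 8]]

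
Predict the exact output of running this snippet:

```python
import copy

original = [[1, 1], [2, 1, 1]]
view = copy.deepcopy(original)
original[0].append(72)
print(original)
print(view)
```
[[1, 1, 72], [2, 1, 1]]
[[1, 1], [2, 1, 1]]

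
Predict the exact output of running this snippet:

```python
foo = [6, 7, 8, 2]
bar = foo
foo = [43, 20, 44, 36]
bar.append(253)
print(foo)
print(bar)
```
[43, 20, 44, 36]
[6, 7, 8, 2, 253]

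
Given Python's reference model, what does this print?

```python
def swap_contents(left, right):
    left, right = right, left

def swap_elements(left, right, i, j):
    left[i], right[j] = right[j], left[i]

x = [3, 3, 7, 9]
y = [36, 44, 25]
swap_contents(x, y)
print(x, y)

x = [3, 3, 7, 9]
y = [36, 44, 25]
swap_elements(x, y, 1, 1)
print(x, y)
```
[3, 3, 7, 9] [36, 44, 25]
[3, 44, 7, 9] [36, 3, 25]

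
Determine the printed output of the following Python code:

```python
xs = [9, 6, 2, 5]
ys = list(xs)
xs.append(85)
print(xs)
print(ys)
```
[9, 6, 2, 5, 85]
[9, 6, 2, 5]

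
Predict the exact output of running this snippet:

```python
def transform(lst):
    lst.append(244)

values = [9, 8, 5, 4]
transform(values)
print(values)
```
[9, 8, 5, 4, 244]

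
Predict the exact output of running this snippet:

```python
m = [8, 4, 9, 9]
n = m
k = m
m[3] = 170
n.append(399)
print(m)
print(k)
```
[8, 4, 9, 170, 399]
[8, 4, 9, 170, 399]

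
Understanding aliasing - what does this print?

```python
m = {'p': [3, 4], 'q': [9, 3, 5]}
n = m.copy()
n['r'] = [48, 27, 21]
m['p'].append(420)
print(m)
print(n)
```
{'p': [3, 4, 420], 'q': [9, 3, 5]}
{'p': [3, 4, 420], 'q': [9, 3, 5], 'r': [48, 27, 21]}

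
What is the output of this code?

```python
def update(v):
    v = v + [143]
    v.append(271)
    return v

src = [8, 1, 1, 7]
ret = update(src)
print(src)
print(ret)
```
[8, 1, 1, 7]
[8, 1, 1, 7, 143, 271]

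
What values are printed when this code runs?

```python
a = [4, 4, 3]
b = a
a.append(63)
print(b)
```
[4, 4, 3, 63]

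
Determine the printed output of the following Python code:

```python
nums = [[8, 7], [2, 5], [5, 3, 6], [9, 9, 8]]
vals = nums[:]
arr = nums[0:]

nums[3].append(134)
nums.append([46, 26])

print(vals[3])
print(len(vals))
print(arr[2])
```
[9, 9, 8, 134]
4
[5, 3, 6]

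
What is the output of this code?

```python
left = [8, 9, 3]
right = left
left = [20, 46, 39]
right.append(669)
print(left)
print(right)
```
[20, 46, 39]
[8, 9, 3, 669]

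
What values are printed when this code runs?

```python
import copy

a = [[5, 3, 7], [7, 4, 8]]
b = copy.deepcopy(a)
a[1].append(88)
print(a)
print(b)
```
[[5, 3, 7], [7, 4, 8, 88]]
[[5, 3, 7], [7, 4, 8]]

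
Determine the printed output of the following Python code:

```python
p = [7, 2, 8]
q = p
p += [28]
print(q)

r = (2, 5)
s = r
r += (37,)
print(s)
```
[7, 2, 8, 28]
(2, 5)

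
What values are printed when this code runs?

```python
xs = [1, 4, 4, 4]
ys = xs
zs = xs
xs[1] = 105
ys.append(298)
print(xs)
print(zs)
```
[1, 105, 4, 4, 298]
[1, 105, 4, 4, 298]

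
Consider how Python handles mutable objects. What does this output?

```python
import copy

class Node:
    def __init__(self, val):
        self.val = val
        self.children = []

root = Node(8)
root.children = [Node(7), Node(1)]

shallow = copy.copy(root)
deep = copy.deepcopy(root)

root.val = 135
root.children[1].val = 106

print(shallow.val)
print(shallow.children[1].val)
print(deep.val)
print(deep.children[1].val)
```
8
106
8
1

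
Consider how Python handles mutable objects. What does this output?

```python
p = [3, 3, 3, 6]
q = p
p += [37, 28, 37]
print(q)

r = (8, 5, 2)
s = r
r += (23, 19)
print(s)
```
[3, 3, 3, 6, 37, 28, 37]
(8, 5, 2)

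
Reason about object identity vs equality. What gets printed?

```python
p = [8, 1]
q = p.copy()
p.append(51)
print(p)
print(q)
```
[8, 1, 51]
[8, 1]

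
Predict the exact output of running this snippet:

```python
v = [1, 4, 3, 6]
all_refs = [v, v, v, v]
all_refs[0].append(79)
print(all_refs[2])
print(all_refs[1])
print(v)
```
[1, 4, 3, 6, 79]
[1, 4, 3, 6, 79]
[1, 4, 3, 6, 79]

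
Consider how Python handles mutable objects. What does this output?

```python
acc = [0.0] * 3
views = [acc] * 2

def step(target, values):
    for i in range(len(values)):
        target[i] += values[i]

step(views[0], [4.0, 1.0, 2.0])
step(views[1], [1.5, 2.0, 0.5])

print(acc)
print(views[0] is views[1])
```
[5.5, 3.0, 2.5]
True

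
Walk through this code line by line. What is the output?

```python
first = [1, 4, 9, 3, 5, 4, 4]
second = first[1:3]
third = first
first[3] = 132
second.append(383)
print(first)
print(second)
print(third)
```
[1, 4, 9, 132, 5, 4, 4]
[4, 9, 383]
[1, 4, 9, 132, 5, 4, 4]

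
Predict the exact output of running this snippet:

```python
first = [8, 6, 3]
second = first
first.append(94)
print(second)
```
[8, 6, 3, 94]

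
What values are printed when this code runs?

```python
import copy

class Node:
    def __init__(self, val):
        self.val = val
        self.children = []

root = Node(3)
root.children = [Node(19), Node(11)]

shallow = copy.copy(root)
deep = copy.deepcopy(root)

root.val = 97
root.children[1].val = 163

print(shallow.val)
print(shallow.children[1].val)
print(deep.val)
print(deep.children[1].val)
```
3
163
3
11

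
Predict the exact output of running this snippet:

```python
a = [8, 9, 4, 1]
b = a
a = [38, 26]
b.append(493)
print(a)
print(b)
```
[38, 26]
[8, 9, 4, 1, 493]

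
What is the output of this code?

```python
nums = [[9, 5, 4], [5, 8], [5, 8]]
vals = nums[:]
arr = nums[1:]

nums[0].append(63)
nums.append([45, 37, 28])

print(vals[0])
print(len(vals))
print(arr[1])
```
[9, 5, 4, 63]
3
[5, 8]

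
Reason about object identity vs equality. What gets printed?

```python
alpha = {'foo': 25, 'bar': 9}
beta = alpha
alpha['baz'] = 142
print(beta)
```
{'foo': 25, 'bar': 9, 'baz': 142}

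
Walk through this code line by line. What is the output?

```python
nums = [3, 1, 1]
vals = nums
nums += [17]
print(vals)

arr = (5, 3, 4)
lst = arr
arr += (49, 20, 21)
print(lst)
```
[3, 1, 1, 17]
(5, 3, 4)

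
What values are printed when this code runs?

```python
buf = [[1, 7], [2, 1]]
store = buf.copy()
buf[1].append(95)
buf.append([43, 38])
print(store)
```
[[1, 7], [2, 1, 95]]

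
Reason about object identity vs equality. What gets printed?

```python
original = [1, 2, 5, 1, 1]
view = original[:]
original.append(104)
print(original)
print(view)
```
[1, 2, 5, 1, 1, 104]
[1, 2, 5, 1, 1]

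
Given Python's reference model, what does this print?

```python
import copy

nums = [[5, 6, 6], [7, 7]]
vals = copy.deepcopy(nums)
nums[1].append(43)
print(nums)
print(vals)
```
[[5, 6, 6], [7, 7, 43]]
[[5, 6, 6], [7, 7]]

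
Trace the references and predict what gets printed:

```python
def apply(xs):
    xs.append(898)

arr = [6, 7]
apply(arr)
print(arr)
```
[6, 7, 898]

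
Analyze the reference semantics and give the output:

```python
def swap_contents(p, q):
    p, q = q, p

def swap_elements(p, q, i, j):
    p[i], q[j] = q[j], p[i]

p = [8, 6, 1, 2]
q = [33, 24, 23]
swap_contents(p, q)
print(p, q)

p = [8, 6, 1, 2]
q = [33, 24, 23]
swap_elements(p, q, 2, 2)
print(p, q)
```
[8, 6, 1, 2] [33, 24, 23]
[8, 6, 23, 2] [33, 24, 1]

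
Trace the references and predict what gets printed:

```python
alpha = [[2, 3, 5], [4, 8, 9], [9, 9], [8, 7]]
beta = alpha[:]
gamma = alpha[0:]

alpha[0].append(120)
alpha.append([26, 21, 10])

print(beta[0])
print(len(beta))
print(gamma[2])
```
[2, 3, 5, 120]
4
[9, 9]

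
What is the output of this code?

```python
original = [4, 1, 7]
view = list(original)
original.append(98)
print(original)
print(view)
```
[4, 1, 7, 98]
[4, 1, 7]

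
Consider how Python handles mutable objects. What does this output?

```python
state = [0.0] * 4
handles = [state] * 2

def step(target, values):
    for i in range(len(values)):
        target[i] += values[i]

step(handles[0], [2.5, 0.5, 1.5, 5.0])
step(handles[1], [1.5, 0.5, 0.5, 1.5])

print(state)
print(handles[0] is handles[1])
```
[4.0, 1.0, 2.0, 6.5]
True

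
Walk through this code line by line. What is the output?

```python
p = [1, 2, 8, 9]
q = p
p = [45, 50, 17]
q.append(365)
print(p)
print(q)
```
[45, 50, 17]
[1, 2, 8, 9, 365]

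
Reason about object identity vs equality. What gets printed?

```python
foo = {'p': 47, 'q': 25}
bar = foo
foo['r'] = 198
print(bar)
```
{'p': 47, 'q': 25, 'r': 198}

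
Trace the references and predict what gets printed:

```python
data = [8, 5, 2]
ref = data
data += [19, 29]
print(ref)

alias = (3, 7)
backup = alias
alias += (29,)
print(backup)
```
[8, 5, 2, 19, 29]
(3, 7)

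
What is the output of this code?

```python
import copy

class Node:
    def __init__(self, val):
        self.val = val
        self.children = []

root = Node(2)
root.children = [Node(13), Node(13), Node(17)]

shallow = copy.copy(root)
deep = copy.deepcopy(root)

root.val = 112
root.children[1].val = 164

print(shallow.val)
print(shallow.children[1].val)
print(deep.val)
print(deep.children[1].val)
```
2
164
2
13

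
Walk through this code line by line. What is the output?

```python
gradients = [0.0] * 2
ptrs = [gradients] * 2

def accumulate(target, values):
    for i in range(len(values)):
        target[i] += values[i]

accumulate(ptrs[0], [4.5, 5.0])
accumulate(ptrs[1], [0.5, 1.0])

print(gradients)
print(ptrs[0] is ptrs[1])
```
[5.0, 6.0]
True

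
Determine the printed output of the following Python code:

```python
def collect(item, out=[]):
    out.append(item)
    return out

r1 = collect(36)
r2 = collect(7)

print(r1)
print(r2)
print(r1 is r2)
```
[36, 7]
[36, 7]
True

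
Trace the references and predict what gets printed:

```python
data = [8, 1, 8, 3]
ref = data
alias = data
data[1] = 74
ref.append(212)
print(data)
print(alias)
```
[8, 74, 8, 3, 212]
[8, 74, 8, 3, 212]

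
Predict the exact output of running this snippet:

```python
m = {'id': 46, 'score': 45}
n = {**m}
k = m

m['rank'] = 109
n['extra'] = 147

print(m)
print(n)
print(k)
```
{'id': 46, 'score': 45, 'rank': 109}
{'id': 46, 'score': 45, 'extra': 147}
{'id': 46, 'score': 45, 'rank': 109}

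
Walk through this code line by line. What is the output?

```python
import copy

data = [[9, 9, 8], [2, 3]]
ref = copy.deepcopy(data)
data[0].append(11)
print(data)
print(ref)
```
[[9, 9, 8, 11], [2, 3]]
[[9, 9, 8], [2, 3]]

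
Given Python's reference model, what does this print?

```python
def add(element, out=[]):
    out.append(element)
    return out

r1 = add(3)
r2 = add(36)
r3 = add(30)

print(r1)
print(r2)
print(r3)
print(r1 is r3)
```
[3, 36, 30]
[3, 36, 30]
[3, 36, 30]
True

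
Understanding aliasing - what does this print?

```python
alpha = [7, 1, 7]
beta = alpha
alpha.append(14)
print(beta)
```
[7, 1, 7, 14]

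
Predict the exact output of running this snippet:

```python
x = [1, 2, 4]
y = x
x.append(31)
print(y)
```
[1, 2, 4, 31]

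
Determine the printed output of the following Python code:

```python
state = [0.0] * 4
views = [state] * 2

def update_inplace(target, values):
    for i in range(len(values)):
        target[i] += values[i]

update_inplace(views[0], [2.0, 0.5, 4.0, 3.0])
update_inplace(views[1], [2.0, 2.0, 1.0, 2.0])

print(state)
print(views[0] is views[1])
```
[4.0, 2.5, 5.0, 5.0]
True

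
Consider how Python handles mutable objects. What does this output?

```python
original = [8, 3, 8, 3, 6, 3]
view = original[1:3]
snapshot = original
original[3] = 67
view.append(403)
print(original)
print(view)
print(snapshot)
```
[8, 3, 8, 67, 6, 3]
[3, 8, 403]
[8, 3, 8, 67, 6, 3]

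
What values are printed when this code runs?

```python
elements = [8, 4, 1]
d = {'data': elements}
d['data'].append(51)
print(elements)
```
[8, 4, 1, 51]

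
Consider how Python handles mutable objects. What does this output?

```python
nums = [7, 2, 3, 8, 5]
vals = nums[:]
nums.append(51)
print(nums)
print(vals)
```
[7, 2, 3, 8, 5, 51]
[7, 2, 3, 8, 5]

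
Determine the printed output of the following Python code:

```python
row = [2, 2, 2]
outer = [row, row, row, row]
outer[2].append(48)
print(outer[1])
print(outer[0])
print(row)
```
[2, 2, 2, 48]
[2, 2, 2, 48]
[2, 2, 2, 48]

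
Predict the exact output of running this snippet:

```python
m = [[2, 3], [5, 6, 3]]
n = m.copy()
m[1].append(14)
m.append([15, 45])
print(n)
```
[[2, 3], [5, 6, 3, 14]]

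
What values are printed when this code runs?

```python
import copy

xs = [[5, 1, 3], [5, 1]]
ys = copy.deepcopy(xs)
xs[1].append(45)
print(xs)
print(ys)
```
[[5, 1, 3], [5, 1, 45]]
[[5, 1, 3], [5, 1]]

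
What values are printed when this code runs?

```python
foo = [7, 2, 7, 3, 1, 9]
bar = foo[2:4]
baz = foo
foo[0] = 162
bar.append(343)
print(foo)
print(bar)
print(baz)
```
[162, 2, 7, 3, 1, 9]
[7, 3, 343]
[162, 2, 7, 3, 1, 9]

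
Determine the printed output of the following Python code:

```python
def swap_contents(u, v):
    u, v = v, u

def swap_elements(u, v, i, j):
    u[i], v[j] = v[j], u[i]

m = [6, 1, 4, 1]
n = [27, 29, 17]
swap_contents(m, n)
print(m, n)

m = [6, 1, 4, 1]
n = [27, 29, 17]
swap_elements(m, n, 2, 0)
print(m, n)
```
[6, 1, 4, 1] [27, 29, 17]
[6, 1, 27, 1] [4, 29, 17]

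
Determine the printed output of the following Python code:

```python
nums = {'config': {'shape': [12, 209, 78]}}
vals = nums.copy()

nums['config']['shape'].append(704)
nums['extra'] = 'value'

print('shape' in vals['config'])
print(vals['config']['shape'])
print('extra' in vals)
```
True
[12, 209, 78, 704]
False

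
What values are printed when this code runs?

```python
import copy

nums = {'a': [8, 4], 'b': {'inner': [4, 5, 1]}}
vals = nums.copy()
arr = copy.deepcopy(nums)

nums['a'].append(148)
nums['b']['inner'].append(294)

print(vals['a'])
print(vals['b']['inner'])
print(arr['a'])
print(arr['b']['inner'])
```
[8, 4, 148]
[4, 5, 1, 294]
[8, 4]
[4, 5, 1]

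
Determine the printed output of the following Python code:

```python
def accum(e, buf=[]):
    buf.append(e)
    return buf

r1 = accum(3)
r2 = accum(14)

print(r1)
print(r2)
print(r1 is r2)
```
[3, 14]
[3, 14]
True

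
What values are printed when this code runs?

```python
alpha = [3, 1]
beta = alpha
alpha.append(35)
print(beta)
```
[3, 1, 35]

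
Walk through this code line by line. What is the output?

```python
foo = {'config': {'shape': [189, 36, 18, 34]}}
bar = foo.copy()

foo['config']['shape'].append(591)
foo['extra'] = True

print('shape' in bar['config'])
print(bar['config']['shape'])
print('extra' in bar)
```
True
[189, 36, 18, 34, 591]
False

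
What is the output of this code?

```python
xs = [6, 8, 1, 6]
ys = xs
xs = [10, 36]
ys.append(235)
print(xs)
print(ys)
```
[10, 36]
[6, 8, 1, 6, 235]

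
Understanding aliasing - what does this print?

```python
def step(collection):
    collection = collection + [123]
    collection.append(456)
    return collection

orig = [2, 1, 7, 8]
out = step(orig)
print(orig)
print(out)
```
[2, 1, 7, 8]
[2, 1, 7, 8, 123, 456]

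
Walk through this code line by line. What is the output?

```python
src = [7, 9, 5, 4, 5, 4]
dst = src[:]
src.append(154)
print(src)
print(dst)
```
[7, 9, 5, 4, 5, 4, 154]
[7, 9, 5, 4, 5, 4]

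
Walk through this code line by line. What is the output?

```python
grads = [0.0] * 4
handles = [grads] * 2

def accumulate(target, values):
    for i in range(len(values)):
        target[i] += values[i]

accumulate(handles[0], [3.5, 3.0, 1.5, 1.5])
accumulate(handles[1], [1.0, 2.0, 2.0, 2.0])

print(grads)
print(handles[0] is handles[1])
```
[4.5, 5.0, 3.5, 3.5]
True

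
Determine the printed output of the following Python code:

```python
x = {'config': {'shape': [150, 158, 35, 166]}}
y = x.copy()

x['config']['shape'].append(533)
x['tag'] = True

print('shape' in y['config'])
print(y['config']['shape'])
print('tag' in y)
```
True
[150, 158, 35, 166, 533]
False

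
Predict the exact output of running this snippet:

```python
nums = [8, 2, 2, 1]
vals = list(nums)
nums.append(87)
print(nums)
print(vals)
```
[8, 2, 2, 1, 87]
[8, 2, 2, 1]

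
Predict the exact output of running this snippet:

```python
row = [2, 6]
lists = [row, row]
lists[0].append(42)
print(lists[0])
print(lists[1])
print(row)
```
[2, 6, 42]
[2, 6, 42]
[2, 6, 42]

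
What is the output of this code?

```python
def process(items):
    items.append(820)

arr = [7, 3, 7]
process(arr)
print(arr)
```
[7, 3, 7, 820]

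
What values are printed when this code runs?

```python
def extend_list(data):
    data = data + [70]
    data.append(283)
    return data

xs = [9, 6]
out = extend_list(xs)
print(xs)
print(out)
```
[9, 6]
[9, 6, 70, 283]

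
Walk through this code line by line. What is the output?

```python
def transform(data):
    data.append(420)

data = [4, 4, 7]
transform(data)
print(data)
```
[4, 4, 7, 420]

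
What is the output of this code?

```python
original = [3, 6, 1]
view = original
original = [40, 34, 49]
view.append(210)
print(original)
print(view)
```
[40, 34, 49]
[3, 6, 1, 210]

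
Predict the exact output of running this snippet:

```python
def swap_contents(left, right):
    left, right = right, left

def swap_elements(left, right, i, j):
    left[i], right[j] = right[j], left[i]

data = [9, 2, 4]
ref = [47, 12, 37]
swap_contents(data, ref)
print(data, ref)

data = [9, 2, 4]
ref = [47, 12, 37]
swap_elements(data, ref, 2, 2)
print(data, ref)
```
[9, 2, 4] [47, 12, 37]
[9, 2, 37] [47, 12, 4]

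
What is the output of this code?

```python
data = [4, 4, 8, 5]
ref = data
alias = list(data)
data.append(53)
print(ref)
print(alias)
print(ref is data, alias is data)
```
[4, 4, 8, 5, 53]
[4, 4, 8, 5]
True False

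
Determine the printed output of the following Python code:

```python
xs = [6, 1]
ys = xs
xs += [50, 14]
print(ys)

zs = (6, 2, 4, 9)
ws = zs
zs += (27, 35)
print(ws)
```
[6, 1, 50, 14]
(6, 2, 4, 9)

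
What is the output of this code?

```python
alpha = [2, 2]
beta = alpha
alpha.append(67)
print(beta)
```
[2, 2, 67]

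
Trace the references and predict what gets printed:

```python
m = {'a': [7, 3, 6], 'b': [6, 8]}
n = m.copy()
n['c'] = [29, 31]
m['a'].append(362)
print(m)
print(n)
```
{'a': [7, 3, 6, 362], 'b': [6, 8]}
{'a': [7, 3, 6, 362], 'b': [6, 8], 'c': [29, 31]}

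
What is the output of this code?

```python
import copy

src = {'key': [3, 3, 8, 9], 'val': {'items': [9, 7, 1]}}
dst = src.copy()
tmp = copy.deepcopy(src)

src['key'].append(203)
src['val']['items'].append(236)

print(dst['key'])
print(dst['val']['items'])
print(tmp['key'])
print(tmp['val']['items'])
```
[3, 3, 8, 9, 203]
[9, 7, 1, 236]
[3, 3, 8, 9]
[9, 7, 1]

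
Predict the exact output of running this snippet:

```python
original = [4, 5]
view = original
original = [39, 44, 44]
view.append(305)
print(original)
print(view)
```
[39, 44, 44]
[4, 5, 305]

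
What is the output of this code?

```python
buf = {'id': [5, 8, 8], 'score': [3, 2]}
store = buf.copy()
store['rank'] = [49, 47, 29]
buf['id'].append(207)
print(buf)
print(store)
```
{'id': [5, 8, 8, 207], 'score': [3, 2]}
{'id': [5, 8, 8, 207], 'score': [3, 2], 'rank': [49, 47, 29]}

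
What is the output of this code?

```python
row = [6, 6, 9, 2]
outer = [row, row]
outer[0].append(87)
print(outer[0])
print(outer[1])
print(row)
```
[6, 6, 9, 2, 87]
[6, 6, 9, 2, 87]
[6, 6, 9, 2, 87]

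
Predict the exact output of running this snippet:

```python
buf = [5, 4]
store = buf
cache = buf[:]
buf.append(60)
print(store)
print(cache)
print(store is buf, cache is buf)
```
[5, 4, 60]
[5, 4]
True False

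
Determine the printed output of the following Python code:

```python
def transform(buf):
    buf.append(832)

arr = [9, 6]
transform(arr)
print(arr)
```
[9, 6, 832]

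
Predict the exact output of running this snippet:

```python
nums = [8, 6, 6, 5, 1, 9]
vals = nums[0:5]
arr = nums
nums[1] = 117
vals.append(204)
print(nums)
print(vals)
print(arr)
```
[8, 117, 6, 5, 1, 9]
[8, 6, 6, 5, 1, 204]
[8, 117, 6, 5, 1, 9]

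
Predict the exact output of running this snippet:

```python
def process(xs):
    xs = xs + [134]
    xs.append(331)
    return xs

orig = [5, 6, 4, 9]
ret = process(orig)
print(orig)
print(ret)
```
[5, 6, 4, 9]
[5, 6, 4, 9, 134, 331]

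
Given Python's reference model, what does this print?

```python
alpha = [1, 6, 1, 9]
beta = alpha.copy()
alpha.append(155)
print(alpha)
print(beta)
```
[1, 6, 1, 9, 155]
[1, 6, 1, 9]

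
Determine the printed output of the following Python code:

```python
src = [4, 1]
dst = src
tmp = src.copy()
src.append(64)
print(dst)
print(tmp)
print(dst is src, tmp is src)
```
[4, 1, 64]
[4, 1]
True False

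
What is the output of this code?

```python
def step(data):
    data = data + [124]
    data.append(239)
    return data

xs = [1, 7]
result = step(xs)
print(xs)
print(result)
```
[1, 7]
[1, 7, 124, 239]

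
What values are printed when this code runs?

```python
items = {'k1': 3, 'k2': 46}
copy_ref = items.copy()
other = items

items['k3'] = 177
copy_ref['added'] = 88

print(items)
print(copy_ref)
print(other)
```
{'k1': 3, 'k2': 46, 'k3': 177}
{'k1': 3, 'k2': 46, 'added': 88}
{'k1': 3, 'k2': 46, 'k3': 177}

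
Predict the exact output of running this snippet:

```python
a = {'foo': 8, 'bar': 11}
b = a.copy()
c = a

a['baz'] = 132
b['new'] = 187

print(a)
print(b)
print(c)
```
{'foo': 8, 'bar': 11, 'baz': 132}
{'foo': 8, 'bar': 11, 'new': 187}
{'foo': 8, 'bar': 11, 'baz': 132}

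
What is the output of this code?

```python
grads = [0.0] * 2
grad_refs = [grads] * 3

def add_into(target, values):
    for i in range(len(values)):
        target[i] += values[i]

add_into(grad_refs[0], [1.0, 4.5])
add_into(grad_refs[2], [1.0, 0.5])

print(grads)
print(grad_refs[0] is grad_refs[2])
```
[2.0, 5.0]
True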